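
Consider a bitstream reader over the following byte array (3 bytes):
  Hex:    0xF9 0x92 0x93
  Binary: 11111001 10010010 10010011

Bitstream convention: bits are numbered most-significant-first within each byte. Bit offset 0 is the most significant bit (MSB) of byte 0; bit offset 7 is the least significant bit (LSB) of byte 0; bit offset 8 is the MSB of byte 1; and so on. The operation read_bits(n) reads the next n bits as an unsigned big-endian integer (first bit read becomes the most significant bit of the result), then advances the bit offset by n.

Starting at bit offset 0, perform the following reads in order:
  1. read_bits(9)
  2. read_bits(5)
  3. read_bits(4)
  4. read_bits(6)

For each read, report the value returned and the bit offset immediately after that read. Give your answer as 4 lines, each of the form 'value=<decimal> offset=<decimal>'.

Answer: value=499 offset=9
value=4 offset=14
value=10 offset=18
value=19 offset=24

Derivation:
Read 1: bits[0:9] width=9 -> value=499 (bin 111110011); offset now 9 = byte 1 bit 1; 15 bits remain
Read 2: bits[9:14] width=5 -> value=4 (bin 00100); offset now 14 = byte 1 bit 6; 10 bits remain
Read 3: bits[14:18] width=4 -> value=10 (bin 1010); offset now 18 = byte 2 bit 2; 6 bits remain
Read 4: bits[18:24] width=6 -> value=19 (bin 010011); offset now 24 = byte 3 bit 0; 0 bits remain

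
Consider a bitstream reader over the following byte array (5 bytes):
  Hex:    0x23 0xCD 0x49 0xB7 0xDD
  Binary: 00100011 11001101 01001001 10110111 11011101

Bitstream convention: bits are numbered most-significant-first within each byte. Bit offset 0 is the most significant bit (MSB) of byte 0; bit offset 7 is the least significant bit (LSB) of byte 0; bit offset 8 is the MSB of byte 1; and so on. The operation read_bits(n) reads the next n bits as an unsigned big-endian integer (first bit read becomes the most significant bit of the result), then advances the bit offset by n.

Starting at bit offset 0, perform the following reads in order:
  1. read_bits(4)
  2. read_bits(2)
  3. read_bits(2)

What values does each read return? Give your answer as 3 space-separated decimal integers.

Answer: 2 0 3

Derivation:
Read 1: bits[0:4] width=4 -> value=2 (bin 0010); offset now 4 = byte 0 bit 4; 36 bits remain
Read 2: bits[4:6] width=2 -> value=0 (bin 00); offset now 6 = byte 0 bit 6; 34 bits remain
Read 3: bits[6:8] width=2 -> value=3 (bin 11); offset now 8 = byte 1 bit 0; 32 bits remain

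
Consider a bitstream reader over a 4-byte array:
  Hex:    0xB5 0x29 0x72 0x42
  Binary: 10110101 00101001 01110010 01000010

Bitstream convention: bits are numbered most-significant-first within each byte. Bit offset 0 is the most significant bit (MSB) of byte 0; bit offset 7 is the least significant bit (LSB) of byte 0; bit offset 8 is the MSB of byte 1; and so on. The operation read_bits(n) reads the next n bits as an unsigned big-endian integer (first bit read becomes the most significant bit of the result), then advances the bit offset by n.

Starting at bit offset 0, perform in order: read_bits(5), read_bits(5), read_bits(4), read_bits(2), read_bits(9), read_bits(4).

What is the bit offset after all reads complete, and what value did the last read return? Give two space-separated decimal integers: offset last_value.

Read 1: bits[0:5] width=5 -> value=22 (bin 10110); offset now 5 = byte 0 bit 5; 27 bits remain
Read 2: bits[5:10] width=5 -> value=20 (bin 10100); offset now 10 = byte 1 bit 2; 22 bits remain
Read 3: bits[10:14] width=4 -> value=10 (bin 1010); offset now 14 = byte 1 bit 6; 18 bits remain
Read 4: bits[14:16] width=2 -> value=1 (bin 01); offset now 16 = byte 2 bit 0; 16 bits remain
Read 5: bits[16:25] width=9 -> value=228 (bin 011100100); offset now 25 = byte 3 bit 1; 7 bits remain
Read 6: bits[25:29] width=4 -> value=8 (bin 1000); offset now 29 = byte 3 bit 5; 3 bits remain

Answer: 29 8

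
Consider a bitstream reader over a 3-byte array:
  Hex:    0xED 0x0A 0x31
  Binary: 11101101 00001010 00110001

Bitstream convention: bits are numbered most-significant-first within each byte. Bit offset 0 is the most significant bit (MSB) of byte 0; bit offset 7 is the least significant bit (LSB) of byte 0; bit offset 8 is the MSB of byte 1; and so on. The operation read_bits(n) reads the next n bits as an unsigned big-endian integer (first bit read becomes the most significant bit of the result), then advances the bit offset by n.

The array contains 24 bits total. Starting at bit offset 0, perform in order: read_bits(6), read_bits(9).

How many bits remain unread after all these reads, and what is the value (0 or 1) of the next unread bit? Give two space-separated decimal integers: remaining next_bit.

Read 1: bits[0:6] width=6 -> value=59 (bin 111011); offset now 6 = byte 0 bit 6; 18 bits remain
Read 2: bits[6:15] width=9 -> value=133 (bin 010000101); offset now 15 = byte 1 bit 7; 9 bits remain

Answer: 9 0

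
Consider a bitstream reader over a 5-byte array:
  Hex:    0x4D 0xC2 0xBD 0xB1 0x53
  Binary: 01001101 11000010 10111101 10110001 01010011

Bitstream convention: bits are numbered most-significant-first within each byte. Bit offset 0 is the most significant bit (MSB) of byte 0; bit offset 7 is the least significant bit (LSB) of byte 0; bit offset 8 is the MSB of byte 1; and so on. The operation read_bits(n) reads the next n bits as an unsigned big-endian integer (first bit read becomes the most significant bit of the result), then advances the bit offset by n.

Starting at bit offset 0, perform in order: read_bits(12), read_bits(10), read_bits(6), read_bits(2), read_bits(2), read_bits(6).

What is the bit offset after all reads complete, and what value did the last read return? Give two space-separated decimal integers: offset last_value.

Read 1: bits[0:12] width=12 -> value=1244 (bin 010011011100); offset now 12 = byte 1 bit 4; 28 bits remain
Read 2: bits[12:22] width=10 -> value=175 (bin 0010101111); offset now 22 = byte 2 bit 6; 18 bits remain
Read 3: bits[22:28] width=6 -> value=27 (bin 011011); offset now 28 = byte 3 bit 4; 12 bits remain
Read 4: bits[28:30] width=2 -> value=0 (bin 00); offset now 30 = byte 3 bit 6; 10 bits remain
Read 5: bits[30:32] width=2 -> value=1 (bin 01); offset now 32 = byte 4 bit 0; 8 bits remain
Read 6: bits[32:38] width=6 -> value=20 (bin 010100); offset now 38 = byte 4 bit 6; 2 bits remain

Answer: 38 20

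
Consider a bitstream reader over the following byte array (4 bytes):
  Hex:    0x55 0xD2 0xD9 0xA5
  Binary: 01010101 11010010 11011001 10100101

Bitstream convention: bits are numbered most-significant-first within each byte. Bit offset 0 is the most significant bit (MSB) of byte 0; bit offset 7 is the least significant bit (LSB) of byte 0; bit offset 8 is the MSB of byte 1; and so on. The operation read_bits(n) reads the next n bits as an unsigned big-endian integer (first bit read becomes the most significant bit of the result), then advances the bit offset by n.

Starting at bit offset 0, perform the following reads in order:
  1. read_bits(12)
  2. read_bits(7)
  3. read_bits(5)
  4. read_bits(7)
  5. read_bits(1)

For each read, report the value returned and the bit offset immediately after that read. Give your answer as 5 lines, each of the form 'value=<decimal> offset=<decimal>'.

Read 1: bits[0:12] width=12 -> value=1373 (bin 010101011101); offset now 12 = byte 1 bit 4; 20 bits remain
Read 2: bits[12:19] width=7 -> value=22 (bin 0010110); offset now 19 = byte 2 bit 3; 13 bits remain
Read 3: bits[19:24] width=5 -> value=25 (bin 11001); offset now 24 = byte 3 bit 0; 8 bits remain
Read 4: bits[24:31] width=7 -> value=82 (bin 1010010); offset now 31 = byte 3 bit 7; 1 bits remain
Read 5: bits[31:32] width=1 -> value=1 (bin 1); offset now 32 = byte 4 bit 0; 0 bits remain

Answer: value=1373 offset=12
value=22 offset=19
value=25 offset=24
value=82 offset=31
value=1 offset=32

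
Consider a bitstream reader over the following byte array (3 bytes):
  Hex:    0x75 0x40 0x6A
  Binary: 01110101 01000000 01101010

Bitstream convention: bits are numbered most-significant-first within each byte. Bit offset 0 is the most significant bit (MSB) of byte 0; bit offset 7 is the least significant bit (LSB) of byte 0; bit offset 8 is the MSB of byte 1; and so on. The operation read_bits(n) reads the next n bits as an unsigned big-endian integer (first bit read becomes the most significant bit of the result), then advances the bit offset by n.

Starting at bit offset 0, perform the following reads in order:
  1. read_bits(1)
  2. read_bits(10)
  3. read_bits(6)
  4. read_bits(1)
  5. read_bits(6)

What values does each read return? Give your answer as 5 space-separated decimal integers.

Answer: 0 938 0 1 42

Derivation:
Read 1: bits[0:1] width=1 -> value=0 (bin 0); offset now 1 = byte 0 bit 1; 23 bits remain
Read 2: bits[1:11] width=10 -> value=938 (bin 1110101010); offset now 11 = byte 1 bit 3; 13 bits remain
Read 3: bits[11:17] width=6 -> value=0 (bin 000000); offset now 17 = byte 2 bit 1; 7 bits remain
Read 4: bits[17:18] width=1 -> value=1 (bin 1); offset now 18 = byte 2 bit 2; 6 bits remain
Read 5: bits[18:24] width=6 -> value=42 (bin 101010); offset now 24 = byte 3 bit 0; 0 bits remain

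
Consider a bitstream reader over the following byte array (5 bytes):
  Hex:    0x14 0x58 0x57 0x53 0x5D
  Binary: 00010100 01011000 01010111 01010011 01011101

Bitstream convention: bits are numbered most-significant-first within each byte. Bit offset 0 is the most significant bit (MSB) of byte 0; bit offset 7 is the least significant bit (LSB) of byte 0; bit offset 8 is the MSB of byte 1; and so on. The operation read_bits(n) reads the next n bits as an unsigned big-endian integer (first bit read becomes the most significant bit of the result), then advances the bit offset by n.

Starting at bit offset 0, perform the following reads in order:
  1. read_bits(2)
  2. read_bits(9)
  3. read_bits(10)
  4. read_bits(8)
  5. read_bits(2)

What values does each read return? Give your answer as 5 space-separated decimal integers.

Read 1: bits[0:2] width=2 -> value=0 (bin 00); offset now 2 = byte 0 bit 2; 38 bits remain
Read 2: bits[2:11] width=9 -> value=162 (bin 010100010); offset now 11 = byte 1 bit 3; 29 bits remain
Read 3: bits[11:21] width=10 -> value=778 (bin 1100001010); offset now 21 = byte 2 bit 5; 19 bits remain
Read 4: bits[21:29] width=8 -> value=234 (bin 11101010); offset now 29 = byte 3 bit 5; 11 bits remain
Read 5: bits[29:31] width=2 -> value=1 (bin 01); offset now 31 = byte 3 bit 7; 9 bits remain

Answer: 0 162 778 234 1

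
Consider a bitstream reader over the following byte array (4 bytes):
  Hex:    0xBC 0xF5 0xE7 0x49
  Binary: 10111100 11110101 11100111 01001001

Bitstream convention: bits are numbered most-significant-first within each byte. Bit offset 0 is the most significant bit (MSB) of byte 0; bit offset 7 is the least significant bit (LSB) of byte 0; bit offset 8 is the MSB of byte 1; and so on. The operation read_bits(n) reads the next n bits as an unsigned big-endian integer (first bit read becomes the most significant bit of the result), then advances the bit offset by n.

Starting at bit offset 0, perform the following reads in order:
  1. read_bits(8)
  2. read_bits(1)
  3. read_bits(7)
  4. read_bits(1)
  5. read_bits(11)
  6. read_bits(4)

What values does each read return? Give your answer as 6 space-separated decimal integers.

Answer: 188 1 117 1 1652 9

Derivation:
Read 1: bits[0:8] width=8 -> value=188 (bin 10111100); offset now 8 = byte 1 bit 0; 24 bits remain
Read 2: bits[8:9] width=1 -> value=1 (bin 1); offset now 9 = byte 1 bit 1; 23 bits remain
Read 3: bits[9:16] width=7 -> value=117 (bin 1110101); offset now 16 = byte 2 bit 0; 16 bits remain
Read 4: bits[16:17] width=1 -> value=1 (bin 1); offset now 17 = byte 2 bit 1; 15 bits remain
Read 5: bits[17:28] width=11 -> value=1652 (bin 11001110100); offset now 28 = byte 3 bit 4; 4 bits remain
Read 6: bits[28:32] width=4 -> value=9 (bin 1001); offset now 32 = byte 4 bit 0; 0 bits remain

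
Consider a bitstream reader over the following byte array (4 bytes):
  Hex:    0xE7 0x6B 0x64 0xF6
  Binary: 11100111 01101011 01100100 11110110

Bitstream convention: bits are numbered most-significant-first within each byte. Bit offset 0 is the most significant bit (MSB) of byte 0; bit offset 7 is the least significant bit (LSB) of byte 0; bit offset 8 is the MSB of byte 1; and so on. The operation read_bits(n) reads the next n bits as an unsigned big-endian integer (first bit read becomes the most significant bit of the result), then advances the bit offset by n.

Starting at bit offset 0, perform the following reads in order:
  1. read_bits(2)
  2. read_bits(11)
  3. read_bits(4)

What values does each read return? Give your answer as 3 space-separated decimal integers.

Read 1: bits[0:2] width=2 -> value=3 (bin 11); offset now 2 = byte 0 bit 2; 30 bits remain
Read 2: bits[2:13] width=11 -> value=1261 (bin 10011101101); offset now 13 = byte 1 bit 5; 19 bits remain
Read 3: bits[13:17] width=4 -> value=6 (bin 0110); offset now 17 = byte 2 bit 1; 15 bits remain

Answer: 3 1261 6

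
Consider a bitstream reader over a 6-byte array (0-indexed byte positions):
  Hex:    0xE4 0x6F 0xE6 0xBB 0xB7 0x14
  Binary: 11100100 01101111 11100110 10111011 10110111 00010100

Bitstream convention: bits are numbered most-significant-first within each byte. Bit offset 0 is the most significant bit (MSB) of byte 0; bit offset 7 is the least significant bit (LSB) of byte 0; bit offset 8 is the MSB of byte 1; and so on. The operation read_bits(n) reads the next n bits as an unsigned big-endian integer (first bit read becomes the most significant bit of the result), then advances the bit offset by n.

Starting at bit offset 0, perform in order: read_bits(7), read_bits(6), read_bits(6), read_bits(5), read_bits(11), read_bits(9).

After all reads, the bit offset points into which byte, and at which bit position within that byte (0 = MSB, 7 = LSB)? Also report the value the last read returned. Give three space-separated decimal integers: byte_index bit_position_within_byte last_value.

Answer: 5 4 369

Derivation:
Read 1: bits[0:7] width=7 -> value=114 (bin 1110010); offset now 7 = byte 0 bit 7; 41 bits remain
Read 2: bits[7:13] width=6 -> value=13 (bin 001101); offset now 13 = byte 1 bit 5; 35 bits remain
Read 3: bits[13:19] width=6 -> value=63 (bin 111111); offset now 19 = byte 2 bit 3; 29 bits remain
Read 4: bits[19:24] width=5 -> value=6 (bin 00110); offset now 24 = byte 3 bit 0; 24 bits remain
Read 5: bits[24:35] width=11 -> value=1501 (bin 10111011101); offset now 35 = byte 4 bit 3; 13 bits remain
Read 6: bits[35:44] width=9 -> value=369 (bin 101110001); offset now 44 = byte 5 bit 4; 4 bits remain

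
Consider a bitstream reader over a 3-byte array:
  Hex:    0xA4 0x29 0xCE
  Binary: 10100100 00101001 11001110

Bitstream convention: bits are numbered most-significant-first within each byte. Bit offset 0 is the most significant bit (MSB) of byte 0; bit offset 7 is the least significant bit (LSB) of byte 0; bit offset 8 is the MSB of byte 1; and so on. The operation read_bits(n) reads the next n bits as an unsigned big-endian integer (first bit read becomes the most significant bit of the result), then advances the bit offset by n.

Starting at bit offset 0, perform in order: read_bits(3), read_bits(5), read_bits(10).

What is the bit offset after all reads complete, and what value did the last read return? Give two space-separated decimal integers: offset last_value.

Read 1: bits[0:3] width=3 -> value=5 (bin 101); offset now 3 = byte 0 bit 3; 21 bits remain
Read 2: bits[3:8] width=5 -> value=4 (bin 00100); offset now 8 = byte 1 bit 0; 16 bits remain
Read 3: bits[8:18] width=10 -> value=167 (bin 0010100111); offset now 18 = byte 2 bit 2; 6 bits remain

Answer: 18 167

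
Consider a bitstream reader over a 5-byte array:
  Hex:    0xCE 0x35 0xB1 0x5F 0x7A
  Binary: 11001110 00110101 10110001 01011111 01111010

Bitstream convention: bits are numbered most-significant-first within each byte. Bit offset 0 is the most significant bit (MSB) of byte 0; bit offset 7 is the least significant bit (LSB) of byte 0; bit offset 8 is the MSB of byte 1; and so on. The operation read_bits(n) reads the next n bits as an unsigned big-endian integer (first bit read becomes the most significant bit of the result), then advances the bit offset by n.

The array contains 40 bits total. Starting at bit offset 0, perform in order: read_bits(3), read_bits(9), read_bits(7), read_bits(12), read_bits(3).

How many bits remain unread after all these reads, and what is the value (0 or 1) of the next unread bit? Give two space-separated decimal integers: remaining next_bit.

Answer: 6 1

Derivation:
Read 1: bits[0:3] width=3 -> value=6 (bin 110); offset now 3 = byte 0 bit 3; 37 bits remain
Read 2: bits[3:12] width=9 -> value=227 (bin 011100011); offset now 12 = byte 1 bit 4; 28 bits remain
Read 3: bits[12:19] width=7 -> value=45 (bin 0101101); offset now 19 = byte 2 bit 3; 21 bits remain
Read 4: bits[19:31] width=12 -> value=2223 (bin 100010101111); offset now 31 = byte 3 bit 7; 9 bits remain
Read 5: bits[31:34] width=3 -> value=5 (bin 101); offset now 34 = byte 4 bit 2; 6 bits remain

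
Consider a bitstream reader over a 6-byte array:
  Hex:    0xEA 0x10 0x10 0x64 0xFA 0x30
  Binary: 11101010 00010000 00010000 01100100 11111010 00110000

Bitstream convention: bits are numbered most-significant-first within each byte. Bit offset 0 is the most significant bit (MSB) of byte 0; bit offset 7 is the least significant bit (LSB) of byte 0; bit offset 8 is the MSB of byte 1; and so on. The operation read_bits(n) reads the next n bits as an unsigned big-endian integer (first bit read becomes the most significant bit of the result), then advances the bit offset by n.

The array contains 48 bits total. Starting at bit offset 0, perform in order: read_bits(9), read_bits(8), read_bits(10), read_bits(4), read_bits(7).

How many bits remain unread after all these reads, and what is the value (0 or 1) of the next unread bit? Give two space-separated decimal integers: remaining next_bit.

Answer: 10 1

Derivation:
Read 1: bits[0:9] width=9 -> value=468 (bin 111010100); offset now 9 = byte 1 bit 1; 39 bits remain
Read 2: bits[9:17] width=8 -> value=32 (bin 00100000); offset now 17 = byte 2 bit 1; 31 bits remain
Read 3: bits[17:27] width=10 -> value=131 (bin 0010000011); offset now 27 = byte 3 bit 3; 21 bits remain
Read 4: bits[27:31] width=4 -> value=2 (bin 0010); offset now 31 = byte 3 bit 7; 17 bits remain
Read 5: bits[31:38] width=7 -> value=62 (bin 0111110); offset now 38 = byte 4 bit 6; 10 bits remain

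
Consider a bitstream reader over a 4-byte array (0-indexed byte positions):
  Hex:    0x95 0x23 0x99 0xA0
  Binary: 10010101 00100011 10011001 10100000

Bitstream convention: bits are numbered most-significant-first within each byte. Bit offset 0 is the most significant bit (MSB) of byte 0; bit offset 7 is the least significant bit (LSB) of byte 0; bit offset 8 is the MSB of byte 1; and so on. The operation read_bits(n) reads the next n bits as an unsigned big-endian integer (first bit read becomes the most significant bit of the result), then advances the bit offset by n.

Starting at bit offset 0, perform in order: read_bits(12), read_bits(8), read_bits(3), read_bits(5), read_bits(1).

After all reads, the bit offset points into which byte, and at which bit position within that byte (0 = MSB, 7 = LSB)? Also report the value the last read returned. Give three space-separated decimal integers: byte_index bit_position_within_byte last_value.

Answer: 3 5 0

Derivation:
Read 1: bits[0:12] width=12 -> value=2386 (bin 100101010010); offset now 12 = byte 1 bit 4; 20 bits remain
Read 2: bits[12:20] width=8 -> value=57 (bin 00111001); offset now 20 = byte 2 bit 4; 12 bits remain
Read 3: bits[20:23] width=3 -> value=4 (bin 100); offset now 23 = byte 2 bit 7; 9 bits remain
Read 4: bits[23:28] width=5 -> value=26 (bin 11010); offset now 28 = byte 3 bit 4; 4 bits remain
Read 5: bits[28:29] width=1 -> value=0 (bin 0); offset now 29 = byte 3 bit 5; 3 bits remain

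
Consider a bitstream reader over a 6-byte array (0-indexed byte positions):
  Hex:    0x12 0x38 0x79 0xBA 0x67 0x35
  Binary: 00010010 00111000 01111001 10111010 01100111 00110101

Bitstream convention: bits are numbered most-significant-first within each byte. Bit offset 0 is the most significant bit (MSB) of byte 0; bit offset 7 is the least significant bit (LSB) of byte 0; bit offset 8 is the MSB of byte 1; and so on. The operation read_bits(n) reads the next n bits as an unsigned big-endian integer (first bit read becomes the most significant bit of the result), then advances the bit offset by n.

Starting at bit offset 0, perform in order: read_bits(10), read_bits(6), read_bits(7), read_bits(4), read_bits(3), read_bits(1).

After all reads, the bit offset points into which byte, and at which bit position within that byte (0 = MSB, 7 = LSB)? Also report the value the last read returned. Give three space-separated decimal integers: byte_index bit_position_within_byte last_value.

Read 1: bits[0:10] width=10 -> value=72 (bin 0001001000); offset now 10 = byte 1 bit 2; 38 bits remain
Read 2: bits[10:16] width=6 -> value=56 (bin 111000); offset now 16 = byte 2 bit 0; 32 bits remain
Read 3: bits[16:23] width=7 -> value=60 (bin 0111100); offset now 23 = byte 2 bit 7; 25 bits remain
Read 4: bits[23:27] width=4 -> value=13 (bin 1101); offset now 27 = byte 3 bit 3; 21 bits remain
Read 5: bits[27:30] width=3 -> value=6 (bin 110); offset now 30 = byte 3 bit 6; 18 bits remain
Read 6: bits[30:31] width=1 -> value=1 (bin 1); offset now 31 = byte 3 bit 7; 17 bits remain

Answer: 3 7 1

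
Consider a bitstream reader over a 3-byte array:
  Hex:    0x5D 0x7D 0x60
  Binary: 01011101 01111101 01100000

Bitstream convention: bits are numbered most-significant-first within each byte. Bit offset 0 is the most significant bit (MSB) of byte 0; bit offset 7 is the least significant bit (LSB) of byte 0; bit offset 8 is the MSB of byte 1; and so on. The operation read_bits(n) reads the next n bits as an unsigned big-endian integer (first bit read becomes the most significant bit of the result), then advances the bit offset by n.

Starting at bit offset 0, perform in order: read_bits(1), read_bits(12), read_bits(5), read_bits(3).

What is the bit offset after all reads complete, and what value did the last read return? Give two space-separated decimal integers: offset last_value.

Answer: 21 4

Derivation:
Read 1: bits[0:1] width=1 -> value=0 (bin 0); offset now 1 = byte 0 bit 1; 23 bits remain
Read 2: bits[1:13] width=12 -> value=2991 (bin 101110101111); offset now 13 = byte 1 bit 5; 11 bits remain
Read 3: bits[13:18] width=5 -> value=21 (bin 10101); offset now 18 = byte 2 bit 2; 6 bits remain
Read 4: bits[18:21] width=3 -> value=4 (bin 100); offset now 21 = byte 2 bit 5; 3 bits remain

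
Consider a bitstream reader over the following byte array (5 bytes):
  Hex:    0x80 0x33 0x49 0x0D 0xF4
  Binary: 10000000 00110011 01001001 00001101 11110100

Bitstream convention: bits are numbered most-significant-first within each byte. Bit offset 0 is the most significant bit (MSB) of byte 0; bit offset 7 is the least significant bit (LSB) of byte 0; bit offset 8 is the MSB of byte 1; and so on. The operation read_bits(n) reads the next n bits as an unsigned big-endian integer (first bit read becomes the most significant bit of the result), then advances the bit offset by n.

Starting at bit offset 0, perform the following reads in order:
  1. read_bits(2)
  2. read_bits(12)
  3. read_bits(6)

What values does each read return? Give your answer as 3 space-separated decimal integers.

Read 1: bits[0:2] width=2 -> value=2 (bin 10); offset now 2 = byte 0 bit 2; 38 bits remain
Read 2: bits[2:14] width=12 -> value=12 (bin 000000001100); offset now 14 = byte 1 bit 6; 26 bits remain
Read 3: bits[14:20] width=6 -> value=52 (bin 110100); offset now 20 = byte 2 bit 4; 20 bits remain

Answer: 2 12 52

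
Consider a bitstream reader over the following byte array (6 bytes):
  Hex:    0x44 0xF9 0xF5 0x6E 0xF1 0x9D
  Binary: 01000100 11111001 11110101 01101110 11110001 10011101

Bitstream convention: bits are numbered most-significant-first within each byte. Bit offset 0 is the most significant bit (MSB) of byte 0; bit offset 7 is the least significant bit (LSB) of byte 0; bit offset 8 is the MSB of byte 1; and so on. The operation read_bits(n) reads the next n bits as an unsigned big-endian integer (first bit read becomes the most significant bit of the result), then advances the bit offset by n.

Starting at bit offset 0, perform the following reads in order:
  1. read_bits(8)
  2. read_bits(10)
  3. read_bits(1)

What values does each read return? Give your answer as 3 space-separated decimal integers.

Answer: 68 999 1

Derivation:
Read 1: bits[0:8] width=8 -> value=68 (bin 01000100); offset now 8 = byte 1 bit 0; 40 bits remain
Read 2: bits[8:18] width=10 -> value=999 (bin 1111100111); offset now 18 = byte 2 bit 2; 30 bits remain
Read 3: bits[18:19] width=1 -> value=1 (bin 1); offset now 19 = byte 2 bit 3; 29 bits remain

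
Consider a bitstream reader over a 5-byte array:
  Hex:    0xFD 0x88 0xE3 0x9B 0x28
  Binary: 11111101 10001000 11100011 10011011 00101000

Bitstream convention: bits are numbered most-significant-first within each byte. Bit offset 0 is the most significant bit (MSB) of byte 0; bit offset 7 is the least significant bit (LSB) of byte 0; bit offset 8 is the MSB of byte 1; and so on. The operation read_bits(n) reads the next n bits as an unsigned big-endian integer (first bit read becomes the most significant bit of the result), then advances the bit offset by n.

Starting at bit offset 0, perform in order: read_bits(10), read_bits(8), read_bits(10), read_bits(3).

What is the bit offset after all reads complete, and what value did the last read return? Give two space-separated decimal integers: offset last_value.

Read 1: bits[0:10] width=10 -> value=1014 (bin 1111110110); offset now 10 = byte 1 bit 2; 30 bits remain
Read 2: bits[10:18] width=8 -> value=35 (bin 00100011); offset now 18 = byte 2 bit 2; 22 bits remain
Read 3: bits[18:28] width=10 -> value=569 (bin 1000111001); offset now 28 = byte 3 bit 4; 12 bits remain
Read 4: bits[28:31] width=3 -> value=5 (bin 101); offset now 31 = byte 3 bit 7; 9 bits remain

Answer: 31 5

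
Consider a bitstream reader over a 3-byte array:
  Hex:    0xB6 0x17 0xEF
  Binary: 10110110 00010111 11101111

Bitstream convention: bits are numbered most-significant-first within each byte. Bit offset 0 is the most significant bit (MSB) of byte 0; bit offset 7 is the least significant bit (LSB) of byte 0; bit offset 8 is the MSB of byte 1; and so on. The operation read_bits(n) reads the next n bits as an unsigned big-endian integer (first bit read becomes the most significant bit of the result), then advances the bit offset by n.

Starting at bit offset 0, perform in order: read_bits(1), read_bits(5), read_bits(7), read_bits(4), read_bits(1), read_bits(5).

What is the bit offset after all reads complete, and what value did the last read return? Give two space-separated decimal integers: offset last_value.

Answer: 23 23

Derivation:
Read 1: bits[0:1] width=1 -> value=1 (bin 1); offset now 1 = byte 0 bit 1; 23 bits remain
Read 2: bits[1:6] width=5 -> value=13 (bin 01101); offset now 6 = byte 0 bit 6; 18 bits remain
Read 3: bits[6:13] width=7 -> value=66 (bin 1000010); offset now 13 = byte 1 bit 5; 11 bits remain
Read 4: bits[13:17] width=4 -> value=15 (bin 1111); offset now 17 = byte 2 bit 1; 7 bits remain
Read 5: bits[17:18] width=1 -> value=1 (bin 1); offset now 18 = byte 2 bit 2; 6 bits remain
Read 6: bits[18:23] width=5 -> value=23 (bin 10111); offset now 23 = byte 2 bit 7; 1 bits remain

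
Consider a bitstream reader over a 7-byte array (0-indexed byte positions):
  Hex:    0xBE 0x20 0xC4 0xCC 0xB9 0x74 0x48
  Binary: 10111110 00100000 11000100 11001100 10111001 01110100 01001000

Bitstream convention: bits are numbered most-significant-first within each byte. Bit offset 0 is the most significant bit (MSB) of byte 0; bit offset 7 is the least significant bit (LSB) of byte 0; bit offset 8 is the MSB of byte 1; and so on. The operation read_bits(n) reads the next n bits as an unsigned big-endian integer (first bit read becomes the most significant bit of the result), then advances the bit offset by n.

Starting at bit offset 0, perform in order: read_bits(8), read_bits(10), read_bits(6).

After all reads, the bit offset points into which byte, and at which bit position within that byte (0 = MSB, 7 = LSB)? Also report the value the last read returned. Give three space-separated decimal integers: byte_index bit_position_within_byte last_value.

Answer: 3 0 4

Derivation:
Read 1: bits[0:8] width=8 -> value=190 (bin 10111110); offset now 8 = byte 1 bit 0; 48 bits remain
Read 2: bits[8:18] width=10 -> value=131 (bin 0010000011); offset now 18 = byte 2 bit 2; 38 bits remain
Read 3: bits[18:24] width=6 -> value=4 (bin 000100); offset now 24 = byte 3 bit 0; 32 bits remain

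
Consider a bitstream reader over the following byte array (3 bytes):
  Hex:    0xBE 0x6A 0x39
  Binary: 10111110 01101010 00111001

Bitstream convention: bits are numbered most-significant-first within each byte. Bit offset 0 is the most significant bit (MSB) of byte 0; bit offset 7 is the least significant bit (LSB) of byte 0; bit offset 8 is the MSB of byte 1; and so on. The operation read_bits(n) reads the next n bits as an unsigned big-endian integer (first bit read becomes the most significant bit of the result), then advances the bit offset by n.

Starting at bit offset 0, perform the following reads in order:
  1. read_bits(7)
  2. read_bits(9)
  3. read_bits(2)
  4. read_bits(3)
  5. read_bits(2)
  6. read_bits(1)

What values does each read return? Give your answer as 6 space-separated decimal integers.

Read 1: bits[0:7] width=7 -> value=95 (bin 1011111); offset now 7 = byte 0 bit 7; 17 bits remain
Read 2: bits[7:16] width=9 -> value=106 (bin 001101010); offset now 16 = byte 2 bit 0; 8 bits remain
Read 3: bits[16:18] width=2 -> value=0 (bin 00); offset now 18 = byte 2 bit 2; 6 bits remain
Read 4: bits[18:21] width=3 -> value=7 (bin 111); offset now 21 = byte 2 bit 5; 3 bits remain
Read 5: bits[21:23] width=2 -> value=0 (bin 00); offset now 23 = byte 2 bit 7; 1 bits remain
Read 6: bits[23:24] width=1 -> value=1 (bin 1); offset now 24 = byte 3 bit 0; 0 bits remain

Answer: 95 106 0 7 0 1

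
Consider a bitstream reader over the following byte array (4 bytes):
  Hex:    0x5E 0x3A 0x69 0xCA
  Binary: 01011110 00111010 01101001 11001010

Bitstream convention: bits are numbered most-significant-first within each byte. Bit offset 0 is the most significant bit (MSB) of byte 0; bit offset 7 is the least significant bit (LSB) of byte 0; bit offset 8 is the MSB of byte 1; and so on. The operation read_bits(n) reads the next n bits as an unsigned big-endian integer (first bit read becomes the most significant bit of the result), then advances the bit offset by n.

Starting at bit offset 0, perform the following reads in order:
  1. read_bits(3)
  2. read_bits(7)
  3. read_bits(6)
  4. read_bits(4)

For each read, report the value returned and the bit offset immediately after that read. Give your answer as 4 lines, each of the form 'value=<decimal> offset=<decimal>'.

Read 1: bits[0:3] width=3 -> value=2 (bin 010); offset now 3 = byte 0 bit 3; 29 bits remain
Read 2: bits[3:10] width=7 -> value=120 (bin 1111000); offset now 10 = byte 1 bit 2; 22 bits remain
Read 3: bits[10:16] width=6 -> value=58 (bin 111010); offset now 16 = byte 2 bit 0; 16 bits remain
Read 4: bits[16:20] width=4 -> value=6 (bin 0110); offset now 20 = byte 2 bit 4; 12 bits remain

Answer: value=2 offset=3
value=120 offset=10
value=58 offset=16
value=6 offset=20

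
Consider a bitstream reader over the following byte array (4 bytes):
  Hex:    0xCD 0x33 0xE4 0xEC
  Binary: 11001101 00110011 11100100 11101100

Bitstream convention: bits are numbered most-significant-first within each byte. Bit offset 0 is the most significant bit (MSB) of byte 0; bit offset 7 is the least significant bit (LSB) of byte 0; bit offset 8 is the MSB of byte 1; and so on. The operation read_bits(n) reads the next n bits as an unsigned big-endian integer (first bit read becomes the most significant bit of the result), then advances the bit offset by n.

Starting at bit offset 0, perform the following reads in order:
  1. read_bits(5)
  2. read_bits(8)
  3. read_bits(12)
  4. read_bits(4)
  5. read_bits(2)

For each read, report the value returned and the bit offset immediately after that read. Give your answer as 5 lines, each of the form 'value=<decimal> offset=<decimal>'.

Answer: value=25 offset=5
value=166 offset=13
value=1993 offset=25
value=13 offset=29
value=2 offset=31

Derivation:
Read 1: bits[0:5] width=5 -> value=25 (bin 11001); offset now 5 = byte 0 bit 5; 27 bits remain
Read 2: bits[5:13] width=8 -> value=166 (bin 10100110); offset now 13 = byte 1 bit 5; 19 bits remain
Read 3: bits[13:25] width=12 -> value=1993 (bin 011111001001); offset now 25 = byte 3 bit 1; 7 bits remain
Read 4: bits[25:29] width=4 -> value=13 (bin 1101); offset now 29 = byte 3 bit 5; 3 bits remain
Read 5: bits[29:31] width=2 -> value=2 (bin 10); offset now 31 = byte 3 bit 7; 1 bits remain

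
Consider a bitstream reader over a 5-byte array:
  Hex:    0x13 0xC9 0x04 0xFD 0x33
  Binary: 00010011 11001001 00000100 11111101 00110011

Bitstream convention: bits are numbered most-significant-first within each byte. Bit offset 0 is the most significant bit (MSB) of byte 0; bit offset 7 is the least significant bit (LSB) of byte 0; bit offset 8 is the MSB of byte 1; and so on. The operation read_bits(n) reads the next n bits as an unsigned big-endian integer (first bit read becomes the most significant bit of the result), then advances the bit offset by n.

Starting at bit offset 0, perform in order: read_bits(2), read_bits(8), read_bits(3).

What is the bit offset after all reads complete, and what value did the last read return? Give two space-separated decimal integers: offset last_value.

Answer: 13 1

Derivation:
Read 1: bits[0:2] width=2 -> value=0 (bin 00); offset now 2 = byte 0 bit 2; 38 bits remain
Read 2: bits[2:10] width=8 -> value=79 (bin 01001111); offset now 10 = byte 1 bit 2; 30 bits remain
Read 3: bits[10:13] width=3 -> value=1 (bin 001); offset now 13 = byte 1 bit 5; 27 bits remain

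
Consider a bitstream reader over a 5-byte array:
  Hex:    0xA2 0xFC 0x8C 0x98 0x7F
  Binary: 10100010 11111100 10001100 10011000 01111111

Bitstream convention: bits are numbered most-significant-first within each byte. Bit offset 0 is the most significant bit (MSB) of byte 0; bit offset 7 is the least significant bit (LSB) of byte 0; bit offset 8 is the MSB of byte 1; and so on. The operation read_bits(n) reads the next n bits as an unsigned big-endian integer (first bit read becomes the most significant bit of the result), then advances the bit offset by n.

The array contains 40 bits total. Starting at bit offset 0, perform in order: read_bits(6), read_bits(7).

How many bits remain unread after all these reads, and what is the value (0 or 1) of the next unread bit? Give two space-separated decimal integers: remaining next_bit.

Read 1: bits[0:6] width=6 -> value=40 (bin 101000); offset now 6 = byte 0 bit 6; 34 bits remain
Read 2: bits[6:13] width=7 -> value=95 (bin 1011111); offset now 13 = byte 1 bit 5; 27 bits remain

Answer: 27 1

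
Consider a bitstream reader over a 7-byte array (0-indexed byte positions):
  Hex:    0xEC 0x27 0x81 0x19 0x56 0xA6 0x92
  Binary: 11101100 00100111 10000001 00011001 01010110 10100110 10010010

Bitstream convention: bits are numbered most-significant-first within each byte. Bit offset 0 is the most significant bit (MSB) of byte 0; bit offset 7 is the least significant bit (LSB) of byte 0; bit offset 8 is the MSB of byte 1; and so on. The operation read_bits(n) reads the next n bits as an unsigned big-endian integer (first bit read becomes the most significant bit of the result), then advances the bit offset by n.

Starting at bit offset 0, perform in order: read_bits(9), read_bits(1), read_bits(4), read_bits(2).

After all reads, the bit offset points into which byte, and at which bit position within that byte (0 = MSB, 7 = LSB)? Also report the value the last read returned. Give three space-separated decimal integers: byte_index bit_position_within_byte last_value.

Read 1: bits[0:9] width=9 -> value=472 (bin 111011000); offset now 9 = byte 1 bit 1; 47 bits remain
Read 2: bits[9:10] width=1 -> value=0 (bin 0); offset now 10 = byte 1 bit 2; 46 bits remain
Read 3: bits[10:14] width=4 -> value=9 (bin 1001); offset now 14 = byte 1 bit 6; 42 bits remain
Read 4: bits[14:16] width=2 -> value=3 (bin 11); offset now 16 = byte 2 bit 0; 40 bits remain

Answer: 2 0 3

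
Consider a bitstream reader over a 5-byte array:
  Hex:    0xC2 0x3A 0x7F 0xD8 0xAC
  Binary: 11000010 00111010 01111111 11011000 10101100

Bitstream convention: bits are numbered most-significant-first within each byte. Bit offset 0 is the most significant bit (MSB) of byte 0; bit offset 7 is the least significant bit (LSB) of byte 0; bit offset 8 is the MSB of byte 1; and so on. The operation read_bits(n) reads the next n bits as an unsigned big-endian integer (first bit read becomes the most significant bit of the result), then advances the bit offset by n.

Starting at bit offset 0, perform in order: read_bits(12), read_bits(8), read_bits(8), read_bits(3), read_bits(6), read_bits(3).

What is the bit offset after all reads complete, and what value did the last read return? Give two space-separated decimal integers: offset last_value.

Read 1: bits[0:12] width=12 -> value=3107 (bin 110000100011); offset now 12 = byte 1 bit 4; 28 bits remain
Read 2: bits[12:20] width=8 -> value=167 (bin 10100111); offset now 20 = byte 2 bit 4; 20 bits remain
Read 3: bits[20:28] width=8 -> value=253 (bin 11111101); offset now 28 = byte 3 bit 4; 12 bits remain
Read 4: bits[28:31] width=3 -> value=4 (bin 100); offset now 31 = byte 3 bit 7; 9 bits remain
Read 5: bits[31:37] width=6 -> value=21 (bin 010101); offset now 37 = byte 4 bit 5; 3 bits remain
Read 6: bits[37:40] width=3 -> value=4 (bin 100); offset now 40 = byte 5 bit 0; 0 bits remain

Answer: 40 4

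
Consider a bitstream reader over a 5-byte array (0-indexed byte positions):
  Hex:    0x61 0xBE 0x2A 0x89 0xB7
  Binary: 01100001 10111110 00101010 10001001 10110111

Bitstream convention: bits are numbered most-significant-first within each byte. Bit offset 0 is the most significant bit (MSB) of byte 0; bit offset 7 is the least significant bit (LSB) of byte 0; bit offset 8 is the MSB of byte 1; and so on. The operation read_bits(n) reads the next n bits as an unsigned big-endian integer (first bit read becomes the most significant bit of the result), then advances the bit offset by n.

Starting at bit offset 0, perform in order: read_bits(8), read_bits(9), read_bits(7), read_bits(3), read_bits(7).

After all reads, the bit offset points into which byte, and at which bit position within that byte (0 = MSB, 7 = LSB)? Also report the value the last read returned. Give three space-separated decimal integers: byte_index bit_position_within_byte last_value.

Read 1: bits[0:8] width=8 -> value=97 (bin 01100001); offset now 8 = byte 1 bit 0; 32 bits remain
Read 2: bits[8:17] width=9 -> value=380 (bin 101111100); offset now 17 = byte 2 bit 1; 23 bits remain
Read 3: bits[17:24] width=7 -> value=42 (bin 0101010); offset now 24 = byte 3 bit 0; 16 bits remain
Read 4: bits[24:27] width=3 -> value=4 (bin 100); offset now 27 = byte 3 bit 3; 13 bits remain
Read 5: bits[27:34] width=7 -> value=38 (bin 0100110); offset now 34 = byte 4 bit 2; 6 bits remain

Answer: 4 2 38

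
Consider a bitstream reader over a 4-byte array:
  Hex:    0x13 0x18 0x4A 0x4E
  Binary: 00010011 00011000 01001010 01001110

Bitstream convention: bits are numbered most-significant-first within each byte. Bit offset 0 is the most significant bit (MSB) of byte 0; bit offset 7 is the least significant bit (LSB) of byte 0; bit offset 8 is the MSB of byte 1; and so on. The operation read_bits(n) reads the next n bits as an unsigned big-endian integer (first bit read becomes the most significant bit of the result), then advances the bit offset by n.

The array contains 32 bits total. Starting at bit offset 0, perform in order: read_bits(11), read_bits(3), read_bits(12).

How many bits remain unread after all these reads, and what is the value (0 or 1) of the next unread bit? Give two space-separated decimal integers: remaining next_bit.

Read 1: bits[0:11] width=11 -> value=152 (bin 00010011000); offset now 11 = byte 1 bit 3; 21 bits remain
Read 2: bits[11:14] width=3 -> value=6 (bin 110); offset now 14 = byte 1 bit 6; 18 bits remain
Read 3: bits[14:26] width=12 -> value=297 (bin 000100101001); offset now 26 = byte 3 bit 2; 6 bits remain

Answer: 6 0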